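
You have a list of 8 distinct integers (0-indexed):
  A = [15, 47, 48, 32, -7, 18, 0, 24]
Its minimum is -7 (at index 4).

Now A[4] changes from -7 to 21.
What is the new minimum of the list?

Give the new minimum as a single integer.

Old min = -7 (at index 4)
Change: A[4] -7 -> 21
Changed element WAS the min. Need to check: is 21 still <= all others?
  Min of remaining elements: 0
  New min = min(21, 0) = 0

Answer: 0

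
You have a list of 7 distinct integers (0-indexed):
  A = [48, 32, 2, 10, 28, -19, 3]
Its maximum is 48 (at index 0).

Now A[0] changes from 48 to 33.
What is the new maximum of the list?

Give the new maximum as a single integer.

Answer: 33

Derivation:
Old max = 48 (at index 0)
Change: A[0] 48 -> 33
Changed element WAS the max -> may need rescan.
  Max of remaining elements: 32
  New max = max(33, 32) = 33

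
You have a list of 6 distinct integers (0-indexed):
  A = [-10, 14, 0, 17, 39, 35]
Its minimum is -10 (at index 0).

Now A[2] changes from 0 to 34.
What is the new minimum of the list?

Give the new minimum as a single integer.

Old min = -10 (at index 0)
Change: A[2] 0 -> 34
Changed element was NOT the old min.
  New min = min(old_min, new_val) = min(-10, 34) = -10

Answer: -10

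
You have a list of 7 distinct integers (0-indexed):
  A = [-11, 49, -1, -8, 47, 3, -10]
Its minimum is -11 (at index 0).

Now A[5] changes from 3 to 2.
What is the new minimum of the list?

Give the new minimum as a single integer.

Answer: -11

Derivation:
Old min = -11 (at index 0)
Change: A[5] 3 -> 2
Changed element was NOT the old min.
  New min = min(old_min, new_val) = min(-11, 2) = -11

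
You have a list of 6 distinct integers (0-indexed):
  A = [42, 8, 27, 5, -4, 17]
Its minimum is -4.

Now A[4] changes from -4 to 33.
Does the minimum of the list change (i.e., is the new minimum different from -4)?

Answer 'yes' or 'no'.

Old min = -4
Change: A[4] -4 -> 33
Changed element was the min; new min must be rechecked.
New min = 5; changed? yes

Answer: yes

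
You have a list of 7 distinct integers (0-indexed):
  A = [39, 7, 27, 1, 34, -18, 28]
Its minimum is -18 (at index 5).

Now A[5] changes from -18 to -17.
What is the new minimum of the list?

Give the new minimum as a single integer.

Old min = -18 (at index 5)
Change: A[5] -18 -> -17
Changed element WAS the min. Need to check: is -17 still <= all others?
  Min of remaining elements: 1
  New min = min(-17, 1) = -17

Answer: -17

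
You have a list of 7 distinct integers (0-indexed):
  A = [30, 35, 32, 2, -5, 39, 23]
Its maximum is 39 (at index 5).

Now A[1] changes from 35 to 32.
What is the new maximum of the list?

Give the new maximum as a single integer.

Old max = 39 (at index 5)
Change: A[1] 35 -> 32
Changed element was NOT the old max.
  New max = max(old_max, new_val) = max(39, 32) = 39

Answer: 39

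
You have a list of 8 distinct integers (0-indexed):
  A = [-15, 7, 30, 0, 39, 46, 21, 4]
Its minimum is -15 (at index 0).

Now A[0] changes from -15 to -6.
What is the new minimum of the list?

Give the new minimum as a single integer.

Answer: -6

Derivation:
Old min = -15 (at index 0)
Change: A[0] -15 -> -6
Changed element WAS the min. Need to check: is -6 still <= all others?
  Min of remaining elements: 0
  New min = min(-6, 0) = -6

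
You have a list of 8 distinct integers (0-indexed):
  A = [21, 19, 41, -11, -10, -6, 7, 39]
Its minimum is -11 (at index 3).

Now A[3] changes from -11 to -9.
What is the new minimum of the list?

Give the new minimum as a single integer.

Old min = -11 (at index 3)
Change: A[3] -11 -> -9
Changed element WAS the min. Need to check: is -9 still <= all others?
  Min of remaining elements: -10
  New min = min(-9, -10) = -10

Answer: -10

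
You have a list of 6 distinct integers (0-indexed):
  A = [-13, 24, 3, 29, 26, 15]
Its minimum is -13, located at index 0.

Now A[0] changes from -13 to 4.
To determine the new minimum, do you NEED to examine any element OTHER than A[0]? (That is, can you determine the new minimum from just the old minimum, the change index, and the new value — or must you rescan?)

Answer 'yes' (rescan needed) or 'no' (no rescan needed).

Answer: yes

Derivation:
Old min = -13 at index 0
Change at index 0: -13 -> 4
Index 0 WAS the min and new value 4 > old min -13. Must rescan other elements to find the new min.
Needs rescan: yes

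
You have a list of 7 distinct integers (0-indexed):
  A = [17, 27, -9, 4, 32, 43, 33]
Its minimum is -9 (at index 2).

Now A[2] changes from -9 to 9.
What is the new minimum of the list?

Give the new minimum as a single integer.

Answer: 4

Derivation:
Old min = -9 (at index 2)
Change: A[2] -9 -> 9
Changed element WAS the min. Need to check: is 9 still <= all others?
  Min of remaining elements: 4
  New min = min(9, 4) = 4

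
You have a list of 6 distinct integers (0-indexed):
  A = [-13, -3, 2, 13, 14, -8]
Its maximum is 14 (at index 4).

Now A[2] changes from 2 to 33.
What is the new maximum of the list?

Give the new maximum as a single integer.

Old max = 14 (at index 4)
Change: A[2] 2 -> 33
Changed element was NOT the old max.
  New max = max(old_max, new_val) = max(14, 33) = 33

Answer: 33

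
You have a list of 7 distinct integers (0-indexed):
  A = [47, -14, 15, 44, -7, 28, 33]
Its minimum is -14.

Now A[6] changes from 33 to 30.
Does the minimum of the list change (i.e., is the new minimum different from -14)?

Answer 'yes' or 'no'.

Old min = -14
Change: A[6] 33 -> 30
Changed element was NOT the min; min changes only if 30 < -14.
New min = -14; changed? no

Answer: no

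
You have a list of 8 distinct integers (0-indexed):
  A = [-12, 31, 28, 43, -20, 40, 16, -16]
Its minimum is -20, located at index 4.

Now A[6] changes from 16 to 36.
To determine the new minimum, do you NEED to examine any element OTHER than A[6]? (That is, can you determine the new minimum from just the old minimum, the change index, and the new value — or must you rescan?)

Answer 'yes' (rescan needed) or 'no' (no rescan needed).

Old min = -20 at index 4
Change at index 6: 16 -> 36
Index 6 was NOT the min. New min = min(-20, 36). No rescan of other elements needed.
Needs rescan: no

Answer: no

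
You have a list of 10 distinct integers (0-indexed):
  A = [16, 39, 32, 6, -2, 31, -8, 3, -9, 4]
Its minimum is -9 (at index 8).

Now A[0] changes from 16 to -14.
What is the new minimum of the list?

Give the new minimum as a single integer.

Answer: -14

Derivation:
Old min = -9 (at index 8)
Change: A[0] 16 -> -14
Changed element was NOT the old min.
  New min = min(old_min, new_val) = min(-9, -14) = -14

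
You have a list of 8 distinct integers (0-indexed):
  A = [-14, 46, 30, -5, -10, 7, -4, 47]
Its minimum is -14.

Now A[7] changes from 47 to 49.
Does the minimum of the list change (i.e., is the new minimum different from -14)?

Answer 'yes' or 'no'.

Old min = -14
Change: A[7] 47 -> 49
Changed element was NOT the min; min changes only if 49 < -14.
New min = -14; changed? no

Answer: no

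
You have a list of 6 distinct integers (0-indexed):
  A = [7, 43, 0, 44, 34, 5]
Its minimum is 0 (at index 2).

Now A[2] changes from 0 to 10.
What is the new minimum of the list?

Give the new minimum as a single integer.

Old min = 0 (at index 2)
Change: A[2] 0 -> 10
Changed element WAS the min. Need to check: is 10 still <= all others?
  Min of remaining elements: 5
  New min = min(10, 5) = 5

Answer: 5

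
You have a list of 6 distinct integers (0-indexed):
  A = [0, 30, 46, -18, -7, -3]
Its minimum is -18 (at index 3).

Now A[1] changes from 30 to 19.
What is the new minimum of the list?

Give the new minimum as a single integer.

Old min = -18 (at index 3)
Change: A[1] 30 -> 19
Changed element was NOT the old min.
  New min = min(old_min, new_val) = min(-18, 19) = -18

Answer: -18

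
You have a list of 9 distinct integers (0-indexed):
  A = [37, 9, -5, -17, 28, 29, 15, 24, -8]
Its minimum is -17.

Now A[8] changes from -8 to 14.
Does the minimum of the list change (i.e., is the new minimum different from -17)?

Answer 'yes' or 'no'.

Answer: no

Derivation:
Old min = -17
Change: A[8] -8 -> 14
Changed element was NOT the min; min changes only if 14 < -17.
New min = -17; changed? no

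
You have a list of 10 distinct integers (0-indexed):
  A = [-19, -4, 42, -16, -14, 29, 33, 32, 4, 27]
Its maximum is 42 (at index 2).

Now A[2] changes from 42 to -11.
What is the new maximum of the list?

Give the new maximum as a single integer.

Answer: 33

Derivation:
Old max = 42 (at index 2)
Change: A[2] 42 -> -11
Changed element WAS the max -> may need rescan.
  Max of remaining elements: 33
  New max = max(-11, 33) = 33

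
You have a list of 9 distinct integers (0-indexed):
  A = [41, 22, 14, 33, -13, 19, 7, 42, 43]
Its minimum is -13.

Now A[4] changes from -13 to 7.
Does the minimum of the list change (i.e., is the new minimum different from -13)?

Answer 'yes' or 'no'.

Old min = -13
Change: A[4] -13 -> 7
Changed element was the min; new min must be rechecked.
New min = 7; changed? yes

Answer: yes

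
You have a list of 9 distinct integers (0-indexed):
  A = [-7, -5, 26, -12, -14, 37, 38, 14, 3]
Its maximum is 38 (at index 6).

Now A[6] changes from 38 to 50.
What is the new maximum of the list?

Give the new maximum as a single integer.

Old max = 38 (at index 6)
Change: A[6] 38 -> 50
Changed element WAS the max -> may need rescan.
  Max of remaining elements: 37
  New max = max(50, 37) = 50

Answer: 50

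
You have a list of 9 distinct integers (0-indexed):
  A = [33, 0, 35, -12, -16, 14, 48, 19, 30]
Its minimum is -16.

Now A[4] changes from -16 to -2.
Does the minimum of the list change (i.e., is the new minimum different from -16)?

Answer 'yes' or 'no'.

Answer: yes

Derivation:
Old min = -16
Change: A[4] -16 -> -2
Changed element was the min; new min must be rechecked.
New min = -12; changed? yes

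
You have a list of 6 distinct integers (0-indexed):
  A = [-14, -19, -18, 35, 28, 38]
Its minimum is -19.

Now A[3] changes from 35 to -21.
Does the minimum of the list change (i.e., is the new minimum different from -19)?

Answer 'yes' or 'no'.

Answer: yes

Derivation:
Old min = -19
Change: A[3] 35 -> -21
Changed element was NOT the min; min changes only if -21 < -19.
New min = -21; changed? yes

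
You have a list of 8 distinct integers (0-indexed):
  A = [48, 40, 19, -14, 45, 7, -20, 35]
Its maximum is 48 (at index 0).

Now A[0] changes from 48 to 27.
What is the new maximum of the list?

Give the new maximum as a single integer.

Old max = 48 (at index 0)
Change: A[0] 48 -> 27
Changed element WAS the max -> may need rescan.
  Max of remaining elements: 45
  New max = max(27, 45) = 45

Answer: 45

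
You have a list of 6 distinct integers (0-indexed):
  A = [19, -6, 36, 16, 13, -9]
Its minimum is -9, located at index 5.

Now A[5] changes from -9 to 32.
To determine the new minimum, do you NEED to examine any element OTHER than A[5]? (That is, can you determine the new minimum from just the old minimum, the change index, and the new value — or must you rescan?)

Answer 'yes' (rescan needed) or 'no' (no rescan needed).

Old min = -9 at index 5
Change at index 5: -9 -> 32
Index 5 WAS the min and new value 32 > old min -9. Must rescan other elements to find the new min.
Needs rescan: yes

Answer: yes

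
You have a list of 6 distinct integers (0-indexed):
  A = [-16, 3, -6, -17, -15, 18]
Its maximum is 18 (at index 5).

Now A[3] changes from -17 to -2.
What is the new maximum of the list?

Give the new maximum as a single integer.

Old max = 18 (at index 5)
Change: A[3] -17 -> -2
Changed element was NOT the old max.
  New max = max(old_max, new_val) = max(18, -2) = 18

Answer: 18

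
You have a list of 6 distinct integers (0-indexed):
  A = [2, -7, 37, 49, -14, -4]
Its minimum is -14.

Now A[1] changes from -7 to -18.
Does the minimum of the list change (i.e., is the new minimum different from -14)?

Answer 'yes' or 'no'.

Old min = -14
Change: A[1] -7 -> -18
Changed element was NOT the min; min changes only if -18 < -14.
New min = -18; changed? yes

Answer: yes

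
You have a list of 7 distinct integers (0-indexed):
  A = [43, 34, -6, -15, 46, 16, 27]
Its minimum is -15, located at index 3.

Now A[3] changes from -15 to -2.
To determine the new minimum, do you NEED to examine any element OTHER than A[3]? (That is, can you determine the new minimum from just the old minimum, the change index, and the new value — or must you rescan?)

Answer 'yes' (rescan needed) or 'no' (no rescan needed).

Answer: yes

Derivation:
Old min = -15 at index 3
Change at index 3: -15 -> -2
Index 3 WAS the min and new value -2 > old min -15. Must rescan other elements to find the new min.
Needs rescan: yes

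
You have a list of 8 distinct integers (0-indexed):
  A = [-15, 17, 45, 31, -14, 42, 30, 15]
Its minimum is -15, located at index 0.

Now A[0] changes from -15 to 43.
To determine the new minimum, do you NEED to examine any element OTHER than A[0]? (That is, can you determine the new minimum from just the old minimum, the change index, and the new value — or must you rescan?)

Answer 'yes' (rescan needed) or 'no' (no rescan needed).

Answer: yes

Derivation:
Old min = -15 at index 0
Change at index 0: -15 -> 43
Index 0 WAS the min and new value 43 > old min -15. Must rescan other elements to find the new min.
Needs rescan: yes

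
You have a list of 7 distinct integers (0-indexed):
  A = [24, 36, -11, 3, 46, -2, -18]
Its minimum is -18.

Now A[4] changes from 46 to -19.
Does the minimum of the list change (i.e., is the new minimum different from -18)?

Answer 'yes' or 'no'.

Answer: yes

Derivation:
Old min = -18
Change: A[4] 46 -> -19
Changed element was NOT the min; min changes only if -19 < -18.
New min = -19; changed? yes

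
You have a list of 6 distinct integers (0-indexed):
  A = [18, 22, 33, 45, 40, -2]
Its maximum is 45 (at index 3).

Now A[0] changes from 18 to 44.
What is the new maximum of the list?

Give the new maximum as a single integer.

Old max = 45 (at index 3)
Change: A[0] 18 -> 44
Changed element was NOT the old max.
  New max = max(old_max, new_val) = max(45, 44) = 45

Answer: 45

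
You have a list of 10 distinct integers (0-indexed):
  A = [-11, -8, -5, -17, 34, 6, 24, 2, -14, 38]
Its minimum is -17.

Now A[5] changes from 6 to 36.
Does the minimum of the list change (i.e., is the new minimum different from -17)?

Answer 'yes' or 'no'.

Old min = -17
Change: A[5] 6 -> 36
Changed element was NOT the min; min changes only if 36 < -17.
New min = -17; changed? no

Answer: no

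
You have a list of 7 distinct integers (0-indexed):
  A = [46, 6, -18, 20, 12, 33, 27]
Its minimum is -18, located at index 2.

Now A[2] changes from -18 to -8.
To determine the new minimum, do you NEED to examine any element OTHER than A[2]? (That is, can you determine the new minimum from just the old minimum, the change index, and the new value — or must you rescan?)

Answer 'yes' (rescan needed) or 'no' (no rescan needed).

Old min = -18 at index 2
Change at index 2: -18 -> -8
Index 2 WAS the min and new value -8 > old min -18. Must rescan other elements to find the new min.
Needs rescan: yes

Answer: yes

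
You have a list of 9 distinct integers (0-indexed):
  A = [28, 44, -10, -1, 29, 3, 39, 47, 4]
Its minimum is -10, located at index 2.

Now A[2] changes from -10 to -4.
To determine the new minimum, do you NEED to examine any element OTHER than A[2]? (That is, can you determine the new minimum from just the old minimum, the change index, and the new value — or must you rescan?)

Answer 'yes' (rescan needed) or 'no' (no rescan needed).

Old min = -10 at index 2
Change at index 2: -10 -> -4
Index 2 WAS the min and new value -4 > old min -10. Must rescan other elements to find the new min.
Needs rescan: yes

Answer: yes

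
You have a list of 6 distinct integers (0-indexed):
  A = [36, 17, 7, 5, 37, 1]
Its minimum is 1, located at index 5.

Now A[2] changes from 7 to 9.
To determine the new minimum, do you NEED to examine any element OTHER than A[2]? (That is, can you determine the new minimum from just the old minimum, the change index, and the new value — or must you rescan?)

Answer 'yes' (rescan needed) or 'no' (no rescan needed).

Answer: no

Derivation:
Old min = 1 at index 5
Change at index 2: 7 -> 9
Index 2 was NOT the min. New min = min(1, 9). No rescan of other elements needed.
Needs rescan: no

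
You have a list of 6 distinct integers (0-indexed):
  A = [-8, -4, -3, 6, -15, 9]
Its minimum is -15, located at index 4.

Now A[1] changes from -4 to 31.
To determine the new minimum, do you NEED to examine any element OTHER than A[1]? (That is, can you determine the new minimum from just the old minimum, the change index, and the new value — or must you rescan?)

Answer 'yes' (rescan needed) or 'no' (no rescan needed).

Answer: no

Derivation:
Old min = -15 at index 4
Change at index 1: -4 -> 31
Index 1 was NOT the min. New min = min(-15, 31). No rescan of other elements needed.
Needs rescan: no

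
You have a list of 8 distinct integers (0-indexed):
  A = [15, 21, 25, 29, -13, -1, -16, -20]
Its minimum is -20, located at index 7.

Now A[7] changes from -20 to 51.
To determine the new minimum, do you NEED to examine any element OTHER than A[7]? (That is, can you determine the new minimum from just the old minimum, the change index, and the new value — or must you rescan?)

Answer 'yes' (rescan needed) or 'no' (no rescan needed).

Answer: yes

Derivation:
Old min = -20 at index 7
Change at index 7: -20 -> 51
Index 7 WAS the min and new value 51 > old min -20. Must rescan other elements to find the new min.
Needs rescan: yes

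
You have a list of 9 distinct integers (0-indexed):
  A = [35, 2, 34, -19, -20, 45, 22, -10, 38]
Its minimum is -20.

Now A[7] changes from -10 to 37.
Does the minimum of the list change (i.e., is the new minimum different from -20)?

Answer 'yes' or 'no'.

Answer: no

Derivation:
Old min = -20
Change: A[7] -10 -> 37
Changed element was NOT the min; min changes only if 37 < -20.
New min = -20; changed? no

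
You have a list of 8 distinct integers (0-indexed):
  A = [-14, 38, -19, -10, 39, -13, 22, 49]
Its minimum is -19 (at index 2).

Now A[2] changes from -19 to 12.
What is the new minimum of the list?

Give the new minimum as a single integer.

Answer: -14

Derivation:
Old min = -19 (at index 2)
Change: A[2] -19 -> 12
Changed element WAS the min. Need to check: is 12 still <= all others?
  Min of remaining elements: -14
  New min = min(12, -14) = -14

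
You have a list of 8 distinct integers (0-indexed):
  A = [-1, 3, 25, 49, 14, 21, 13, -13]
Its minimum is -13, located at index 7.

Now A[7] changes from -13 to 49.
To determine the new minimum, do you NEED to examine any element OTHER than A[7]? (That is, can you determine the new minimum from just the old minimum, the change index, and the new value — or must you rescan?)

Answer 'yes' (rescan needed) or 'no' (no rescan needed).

Old min = -13 at index 7
Change at index 7: -13 -> 49
Index 7 WAS the min and new value 49 > old min -13. Must rescan other elements to find the new min.
Needs rescan: yes

Answer: yes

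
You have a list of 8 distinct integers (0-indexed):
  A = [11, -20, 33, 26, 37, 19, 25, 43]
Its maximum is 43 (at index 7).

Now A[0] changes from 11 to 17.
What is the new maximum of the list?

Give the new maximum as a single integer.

Answer: 43

Derivation:
Old max = 43 (at index 7)
Change: A[0] 11 -> 17
Changed element was NOT the old max.
  New max = max(old_max, new_val) = max(43, 17) = 43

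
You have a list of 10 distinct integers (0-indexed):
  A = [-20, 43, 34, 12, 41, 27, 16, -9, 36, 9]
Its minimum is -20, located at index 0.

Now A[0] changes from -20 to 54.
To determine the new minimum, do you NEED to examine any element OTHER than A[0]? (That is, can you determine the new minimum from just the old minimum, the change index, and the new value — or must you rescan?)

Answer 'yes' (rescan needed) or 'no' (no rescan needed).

Old min = -20 at index 0
Change at index 0: -20 -> 54
Index 0 WAS the min and new value 54 > old min -20. Must rescan other elements to find the new min.
Needs rescan: yes

Answer: yes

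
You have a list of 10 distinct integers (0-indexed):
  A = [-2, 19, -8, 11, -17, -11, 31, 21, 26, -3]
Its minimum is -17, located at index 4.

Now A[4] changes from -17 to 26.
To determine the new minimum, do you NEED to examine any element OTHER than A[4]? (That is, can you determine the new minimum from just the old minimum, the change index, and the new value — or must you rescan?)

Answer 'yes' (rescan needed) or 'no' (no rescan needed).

Old min = -17 at index 4
Change at index 4: -17 -> 26
Index 4 WAS the min and new value 26 > old min -17. Must rescan other elements to find the new min.
Needs rescan: yes

Answer: yes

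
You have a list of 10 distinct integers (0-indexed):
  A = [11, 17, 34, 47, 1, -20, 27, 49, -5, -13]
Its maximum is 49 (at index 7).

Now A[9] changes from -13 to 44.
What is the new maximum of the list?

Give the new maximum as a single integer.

Answer: 49

Derivation:
Old max = 49 (at index 7)
Change: A[9] -13 -> 44
Changed element was NOT the old max.
  New max = max(old_max, new_val) = max(49, 44) = 49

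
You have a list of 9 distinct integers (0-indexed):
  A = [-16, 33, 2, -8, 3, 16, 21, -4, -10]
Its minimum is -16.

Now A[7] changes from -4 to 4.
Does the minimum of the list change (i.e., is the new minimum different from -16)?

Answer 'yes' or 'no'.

Answer: no

Derivation:
Old min = -16
Change: A[7] -4 -> 4
Changed element was NOT the min; min changes only if 4 < -16.
New min = -16; changed? no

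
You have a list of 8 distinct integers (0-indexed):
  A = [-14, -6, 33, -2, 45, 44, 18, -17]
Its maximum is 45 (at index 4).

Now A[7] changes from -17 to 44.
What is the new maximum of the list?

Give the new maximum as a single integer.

Answer: 45

Derivation:
Old max = 45 (at index 4)
Change: A[7] -17 -> 44
Changed element was NOT the old max.
  New max = max(old_max, new_val) = max(45, 44) = 45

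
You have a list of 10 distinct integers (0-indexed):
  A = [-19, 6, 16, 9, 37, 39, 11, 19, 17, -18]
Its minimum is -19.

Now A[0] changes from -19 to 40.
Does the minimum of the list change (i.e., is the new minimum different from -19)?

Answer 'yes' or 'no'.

Answer: yes

Derivation:
Old min = -19
Change: A[0] -19 -> 40
Changed element was the min; new min must be rechecked.
New min = -18; changed? yes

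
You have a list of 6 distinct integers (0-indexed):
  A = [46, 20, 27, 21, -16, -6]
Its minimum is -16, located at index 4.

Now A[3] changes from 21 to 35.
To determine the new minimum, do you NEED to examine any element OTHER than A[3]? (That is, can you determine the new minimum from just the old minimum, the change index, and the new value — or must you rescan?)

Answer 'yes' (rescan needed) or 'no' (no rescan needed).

Old min = -16 at index 4
Change at index 3: 21 -> 35
Index 3 was NOT the min. New min = min(-16, 35). No rescan of other elements needed.
Needs rescan: no

Answer: no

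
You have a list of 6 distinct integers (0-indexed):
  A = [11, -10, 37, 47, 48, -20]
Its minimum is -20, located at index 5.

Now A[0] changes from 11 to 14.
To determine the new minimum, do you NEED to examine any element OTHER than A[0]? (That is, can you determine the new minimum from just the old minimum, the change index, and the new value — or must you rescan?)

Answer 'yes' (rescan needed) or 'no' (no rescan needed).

Answer: no

Derivation:
Old min = -20 at index 5
Change at index 0: 11 -> 14
Index 0 was NOT the min. New min = min(-20, 14). No rescan of other elements needed.
Needs rescan: no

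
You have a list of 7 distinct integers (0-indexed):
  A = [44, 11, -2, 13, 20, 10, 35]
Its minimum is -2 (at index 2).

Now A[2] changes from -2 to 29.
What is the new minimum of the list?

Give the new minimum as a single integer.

Old min = -2 (at index 2)
Change: A[2] -2 -> 29
Changed element WAS the min. Need to check: is 29 still <= all others?
  Min of remaining elements: 10
  New min = min(29, 10) = 10

Answer: 10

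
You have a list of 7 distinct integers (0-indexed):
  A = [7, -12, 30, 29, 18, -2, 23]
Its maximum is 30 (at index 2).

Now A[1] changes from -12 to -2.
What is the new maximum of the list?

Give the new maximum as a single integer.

Old max = 30 (at index 2)
Change: A[1] -12 -> -2
Changed element was NOT the old max.
  New max = max(old_max, new_val) = max(30, -2) = 30

Answer: 30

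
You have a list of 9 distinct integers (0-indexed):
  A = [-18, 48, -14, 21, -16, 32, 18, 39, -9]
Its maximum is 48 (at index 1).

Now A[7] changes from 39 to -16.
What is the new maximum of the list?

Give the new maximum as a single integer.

Old max = 48 (at index 1)
Change: A[7] 39 -> -16
Changed element was NOT the old max.
  New max = max(old_max, new_val) = max(48, -16) = 48

Answer: 48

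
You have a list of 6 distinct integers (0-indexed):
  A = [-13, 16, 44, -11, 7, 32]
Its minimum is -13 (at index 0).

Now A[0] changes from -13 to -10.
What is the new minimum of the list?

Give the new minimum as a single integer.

Old min = -13 (at index 0)
Change: A[0] -13 -> -10
Changed element WAS the min. Need to check: is -10 still <= all others?
  Min of remaining elements: -11
  New min = min(-10, -11) = -11

Answer: -11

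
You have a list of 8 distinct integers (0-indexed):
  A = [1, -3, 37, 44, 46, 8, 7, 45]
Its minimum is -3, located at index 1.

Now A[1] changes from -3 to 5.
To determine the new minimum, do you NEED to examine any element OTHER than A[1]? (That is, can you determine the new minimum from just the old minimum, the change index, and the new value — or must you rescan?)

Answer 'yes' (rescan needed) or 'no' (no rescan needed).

Answer: yes

Derivation:
Old min = -3 at index 1
Change at index 1: -3 -> 5
Index 1 WAS the min and new value 5 > old min -3. Must rescan other elements to find the new min.
Needs rescan: yes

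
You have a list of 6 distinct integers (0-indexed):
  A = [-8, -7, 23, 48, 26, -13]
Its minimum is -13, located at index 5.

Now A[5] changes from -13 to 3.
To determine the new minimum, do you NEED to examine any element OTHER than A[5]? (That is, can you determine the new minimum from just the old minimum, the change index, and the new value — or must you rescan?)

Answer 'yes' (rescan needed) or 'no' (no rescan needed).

Old min = -13 at index 5
Change at index 5: -13 -> 3
Index 5 WAS the min and new value 3 > old min -13. Must rescan other elements to find the new min.
Needs rescan: yes

Answer: yes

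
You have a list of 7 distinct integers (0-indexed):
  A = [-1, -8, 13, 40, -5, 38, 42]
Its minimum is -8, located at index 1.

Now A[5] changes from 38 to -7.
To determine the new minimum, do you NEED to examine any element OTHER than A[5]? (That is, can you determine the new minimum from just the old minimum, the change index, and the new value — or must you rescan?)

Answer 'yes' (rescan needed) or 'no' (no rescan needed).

Answer: no

Derivation:
Old min = -8 at index 1
Change at index 5: 38 -> -7
Index 5 was NOT the min. New min = min(-8, -7). No rescan of other elements needed.
Needs rescan: no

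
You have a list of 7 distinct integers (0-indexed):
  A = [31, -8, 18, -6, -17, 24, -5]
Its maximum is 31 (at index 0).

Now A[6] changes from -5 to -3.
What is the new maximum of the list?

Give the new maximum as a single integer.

Answer: 31

Derivation:
Old max = 31 (at index 0)
Change: A[6] -5 -> -3
Changed element was NOT the old max.
  New max = max(old_max, new_val) = max(31, -3) = 31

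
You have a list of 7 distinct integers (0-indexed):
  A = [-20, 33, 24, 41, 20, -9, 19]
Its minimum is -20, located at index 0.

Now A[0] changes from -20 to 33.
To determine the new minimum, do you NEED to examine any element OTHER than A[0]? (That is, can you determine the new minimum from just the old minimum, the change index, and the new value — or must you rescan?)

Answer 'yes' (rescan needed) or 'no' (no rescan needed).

Old min = -20 at index 0
Change at index 0: -20 -> 33
Index 0 WAS the min and new value 33 > old min -20. Must rescan other elements to find the new min.
Needs rescan: yes

Answer: yes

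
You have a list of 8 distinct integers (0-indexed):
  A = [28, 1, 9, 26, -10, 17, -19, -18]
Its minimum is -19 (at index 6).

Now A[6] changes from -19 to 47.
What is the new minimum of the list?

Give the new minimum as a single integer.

Old min = -19 (at index 6)
Change: A[6] -19 -> 47
Changed element WAS the min. Need to check: is 47 still <= all others?
  Min of remaining elements: -18
  New min = min(47, -18) = -18

Answer: -18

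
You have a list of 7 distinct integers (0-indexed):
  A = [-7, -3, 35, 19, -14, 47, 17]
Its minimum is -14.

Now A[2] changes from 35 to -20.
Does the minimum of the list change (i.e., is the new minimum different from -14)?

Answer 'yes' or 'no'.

Answer: yes

Derivation:
Old min = -14
Change: A[2] 35 -> -20
Changed element was NOT the min; min changes only if -20 < -14.
New min = -20; changed? yes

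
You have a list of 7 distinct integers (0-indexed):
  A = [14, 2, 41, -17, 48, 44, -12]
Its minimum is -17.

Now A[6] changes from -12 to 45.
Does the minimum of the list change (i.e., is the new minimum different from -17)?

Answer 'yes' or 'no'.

Answer: no

Derivation:
Old min = -17
Change: A[6] -12 -> 45
Changed element was NOT the min; min changes only if 45 < -17.
New min = -17; changed? no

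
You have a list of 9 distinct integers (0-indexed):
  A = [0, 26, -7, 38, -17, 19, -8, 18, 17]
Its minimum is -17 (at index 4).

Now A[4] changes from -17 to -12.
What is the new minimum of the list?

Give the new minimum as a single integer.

Answer: -12

Derivation:
Old min = -17 (at index 4)
Change: A[4] -17 -> -12
Changed element WAS the min. Need to check: is -12 still <= all others?
  Min of remaining elements: -8
  New min = min(-12, -8) = -12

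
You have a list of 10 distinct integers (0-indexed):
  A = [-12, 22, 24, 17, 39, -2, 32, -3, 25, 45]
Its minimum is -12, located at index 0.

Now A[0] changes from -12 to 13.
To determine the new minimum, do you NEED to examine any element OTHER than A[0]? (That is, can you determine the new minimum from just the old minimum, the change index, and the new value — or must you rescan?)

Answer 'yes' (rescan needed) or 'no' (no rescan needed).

Old min = -12 at index 0
Change at index 0: -12 -> 13
Index 0 WAS the min and new value 13 > old min -12. Must rescan other elements to find the new min.
Needs rescan: yes

Answer: yes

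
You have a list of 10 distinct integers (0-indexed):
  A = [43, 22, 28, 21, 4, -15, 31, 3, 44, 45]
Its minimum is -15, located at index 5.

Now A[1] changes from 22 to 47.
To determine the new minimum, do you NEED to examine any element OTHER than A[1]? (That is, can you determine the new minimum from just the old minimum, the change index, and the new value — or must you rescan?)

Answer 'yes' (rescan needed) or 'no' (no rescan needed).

Old min = -15 at index 5
Change at index 1: 22 -> 47
Index 1 was NOT the min. New min = min(-15, 47). No rescan of other elements needed.
Needs rescan: no

Answer: no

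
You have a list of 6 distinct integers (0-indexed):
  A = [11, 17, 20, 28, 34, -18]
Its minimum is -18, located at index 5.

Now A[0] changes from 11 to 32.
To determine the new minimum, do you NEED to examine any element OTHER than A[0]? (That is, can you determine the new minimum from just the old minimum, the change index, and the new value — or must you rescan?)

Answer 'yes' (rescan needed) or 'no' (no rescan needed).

Old min = -18 at index 5
Change at index 0: 11 -> 32
Index 0 was NOT the min. New min = min(-18, 32). No rescan of other elements needed.
Needs rescan: no

Answer: no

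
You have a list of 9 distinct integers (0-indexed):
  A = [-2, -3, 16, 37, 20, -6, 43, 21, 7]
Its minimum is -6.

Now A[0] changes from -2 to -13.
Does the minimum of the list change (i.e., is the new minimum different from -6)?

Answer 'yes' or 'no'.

Old min = -6
Change: A[0] -2 -> -13
Changed element was NOT the min; min changes only if -13 < -6.
New min = -13; changed? yes

Answer: yes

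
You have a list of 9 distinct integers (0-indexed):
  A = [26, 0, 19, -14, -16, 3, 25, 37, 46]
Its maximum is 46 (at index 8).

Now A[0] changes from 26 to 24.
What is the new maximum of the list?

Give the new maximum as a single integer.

Old max = 46 (at index 8)
Change: A[0] 26 -> 24
Changed element was NOT the old max.
  New max = max(old_max, new_val) = max(46, 24) = 46

Answer: 46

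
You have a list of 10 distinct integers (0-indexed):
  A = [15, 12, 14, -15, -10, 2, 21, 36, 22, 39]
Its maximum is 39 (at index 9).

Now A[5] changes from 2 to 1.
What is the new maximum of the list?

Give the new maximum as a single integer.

Old max = 39 (at index 9)
Change: A[5] 2 -> 1
Changed element was NOT the old max.
  New max = max(old_max, new_val) = max(39, 1) = 39

Answer: 39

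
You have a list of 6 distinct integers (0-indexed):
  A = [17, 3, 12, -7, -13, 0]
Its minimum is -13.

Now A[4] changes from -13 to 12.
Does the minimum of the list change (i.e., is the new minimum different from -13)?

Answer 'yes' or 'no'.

Old min = -13
Change: A[4] -13 -> 12
Changed element was the min; new min must be rechecked.
New min = -7; changed? yes

Answer: yes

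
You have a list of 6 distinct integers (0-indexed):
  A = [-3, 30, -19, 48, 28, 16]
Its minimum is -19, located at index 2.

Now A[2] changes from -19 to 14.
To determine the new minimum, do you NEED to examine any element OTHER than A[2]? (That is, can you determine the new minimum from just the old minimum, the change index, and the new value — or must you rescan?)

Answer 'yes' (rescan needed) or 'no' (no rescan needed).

Old min = -19 at index 2
Change at index 2: -19 -> 14
Index 2 WAS the min and new value 14 > old min -19. Must rescan other elements to find the new min.
Needs rescan: yes

Answer: yes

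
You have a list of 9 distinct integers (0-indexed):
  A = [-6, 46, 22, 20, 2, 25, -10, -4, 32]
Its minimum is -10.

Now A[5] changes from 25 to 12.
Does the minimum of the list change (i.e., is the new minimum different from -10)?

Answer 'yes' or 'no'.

Old min = -10
Change: A[5] 25 -> 12
Changed element was NOT the min; min changes only if 12 < -10.
New min = -10; changed? no

Answer: no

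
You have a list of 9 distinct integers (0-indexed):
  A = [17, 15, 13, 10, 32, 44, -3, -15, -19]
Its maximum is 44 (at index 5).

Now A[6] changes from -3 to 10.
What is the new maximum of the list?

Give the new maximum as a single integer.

Answer: 44

Derivation:
Old max = 44 (at index 5)
Change: A[6] -3 -> 10
Changed element was NOT the old max.
  New max = max(old_max, new_val) = max(44, 10) = 44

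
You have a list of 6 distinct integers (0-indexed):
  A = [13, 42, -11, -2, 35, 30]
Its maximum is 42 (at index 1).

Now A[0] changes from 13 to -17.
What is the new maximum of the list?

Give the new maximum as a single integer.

Old max = 42 (at index 1)
Change: A[0] 13 -> -17
Changed element was NOT the old max.
  New max = max(old_max, new_val) = max(42, -17) = 42

Answer: 42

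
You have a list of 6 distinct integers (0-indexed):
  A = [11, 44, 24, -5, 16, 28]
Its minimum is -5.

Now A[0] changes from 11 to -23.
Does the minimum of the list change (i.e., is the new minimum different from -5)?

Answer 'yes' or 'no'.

Old min = -5
Change: A[0] 11 -> -23
Changed element was NOT the min; min changes only if -23 < -5.
New min = -23; changed? yes

Answer: yes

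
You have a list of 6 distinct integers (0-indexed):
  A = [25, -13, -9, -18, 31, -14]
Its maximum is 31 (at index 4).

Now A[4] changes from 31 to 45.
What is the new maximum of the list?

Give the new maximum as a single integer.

Old max = 31 (at index 4)
Change: A[4] 31 -> 45
Changed element WAS the max -> may need rescan.
  Max of remaining elements: 25
  New max = max(45, 25) = 45

Answer: 45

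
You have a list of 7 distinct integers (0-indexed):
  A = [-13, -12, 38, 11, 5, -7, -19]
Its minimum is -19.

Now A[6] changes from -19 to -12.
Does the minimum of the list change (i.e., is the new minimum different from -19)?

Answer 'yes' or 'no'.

Answer: yes

Derivation:
Old min = -19
Change: A[6] -19 -> -12
Changed element was the min; new min must be rechecked.
New min = -13; changed? yes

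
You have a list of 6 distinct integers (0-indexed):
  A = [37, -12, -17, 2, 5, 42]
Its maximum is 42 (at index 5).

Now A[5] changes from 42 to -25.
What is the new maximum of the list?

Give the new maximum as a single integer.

Answer: 37

Derivation:
Old max = 42 (at index 5)
Change: A[5] 42 -> -25
Changed element WAS the max -> may need rescan.
  Max of remaining elements: 37
  New max = max(-25, 37) = 37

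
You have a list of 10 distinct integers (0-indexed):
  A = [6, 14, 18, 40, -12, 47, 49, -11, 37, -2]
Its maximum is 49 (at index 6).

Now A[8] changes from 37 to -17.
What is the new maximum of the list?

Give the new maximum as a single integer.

Old max = 49 (at index 6)
Change: A[8] 37 -> -17
Changed element was NOT the old max.
  New max = max(old_max, new_val) = max(49, -17) = 49

Answer: 49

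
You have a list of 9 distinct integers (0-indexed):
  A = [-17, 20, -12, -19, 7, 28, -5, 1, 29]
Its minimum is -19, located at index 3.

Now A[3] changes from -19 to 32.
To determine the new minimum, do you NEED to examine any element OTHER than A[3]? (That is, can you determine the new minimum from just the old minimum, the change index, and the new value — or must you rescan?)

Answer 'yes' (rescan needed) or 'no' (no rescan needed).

Old min = -19 at index 3
Change at index 3: -19 -> 32
Index 3 WAS the min and new value 32 > old min -19. Must rescan other elements to find the new min.
Needs rescan: yes

Answer: yes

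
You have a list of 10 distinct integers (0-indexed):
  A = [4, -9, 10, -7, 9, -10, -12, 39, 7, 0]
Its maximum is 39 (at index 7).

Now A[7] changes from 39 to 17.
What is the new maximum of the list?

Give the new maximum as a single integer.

Answer: 17

Derivation:
Old max = 39 (at index 7)
Change: A[7] 39 -> 17
Changed element WAS the max -> may need rescan.
  Max of remaining elements: 10
  New max = max(17, 10) = 17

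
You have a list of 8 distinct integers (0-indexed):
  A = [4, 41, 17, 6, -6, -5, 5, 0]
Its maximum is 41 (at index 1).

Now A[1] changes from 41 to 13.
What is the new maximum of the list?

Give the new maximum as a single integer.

Answer: 17

Derivation:
Old max = 41 (at index 1)
Change: A[1] 41 -> 13
Changed element WAS the max -> may need rescan.
  Max of remaining elements: 17
  New max = max(13, 17) = 17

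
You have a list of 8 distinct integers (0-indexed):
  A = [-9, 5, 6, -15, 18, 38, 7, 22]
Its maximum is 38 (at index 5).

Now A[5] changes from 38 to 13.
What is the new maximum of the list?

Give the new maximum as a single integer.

Answer: 22

Derivation:
Old max = 38 (at index 5)
Change: A[5] 38 -> 13
Changed element WAS the max -> may need rescan.
  Max of remaining elements: 22
  New max = max(13, 22) = 22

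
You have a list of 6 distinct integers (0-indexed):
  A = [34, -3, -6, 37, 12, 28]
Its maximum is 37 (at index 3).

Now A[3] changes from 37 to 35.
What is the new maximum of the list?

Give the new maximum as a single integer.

Old max = 37 (at index 3)
Change: A[3] 37 -> 35
Changed element WAS the max -> may need rescan.
  Max of remaining elements: 34
  New max = max(35, 34) = 35

Answer: 35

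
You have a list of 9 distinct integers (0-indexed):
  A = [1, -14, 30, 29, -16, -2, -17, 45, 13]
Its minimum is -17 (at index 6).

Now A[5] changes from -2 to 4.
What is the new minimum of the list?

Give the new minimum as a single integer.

Answer: -17

Derivation:
Old min = -17 (at index 6)
Change: A[5] -2 -> 4
Changed element was NOT the old min.
  New min = min(old_min, new_val) = min(-17, 4) = -17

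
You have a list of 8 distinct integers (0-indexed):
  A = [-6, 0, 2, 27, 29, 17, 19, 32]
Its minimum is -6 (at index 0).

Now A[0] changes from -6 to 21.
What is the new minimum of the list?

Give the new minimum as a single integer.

Old min = -6 (at index 0)
Change: A[0] -6 -> 21
Changed element WAS the min. Need to check: is 21 still <= all others?
  Min of remaining elements: 0
  New min = min(21, 0) = 0

Answer: 0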